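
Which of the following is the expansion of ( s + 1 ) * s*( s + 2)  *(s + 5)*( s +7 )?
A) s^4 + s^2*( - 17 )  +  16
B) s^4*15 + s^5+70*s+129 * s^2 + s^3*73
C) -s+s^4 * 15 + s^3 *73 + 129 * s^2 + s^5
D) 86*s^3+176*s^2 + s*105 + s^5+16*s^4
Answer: B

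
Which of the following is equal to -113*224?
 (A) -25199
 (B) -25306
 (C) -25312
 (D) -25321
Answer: C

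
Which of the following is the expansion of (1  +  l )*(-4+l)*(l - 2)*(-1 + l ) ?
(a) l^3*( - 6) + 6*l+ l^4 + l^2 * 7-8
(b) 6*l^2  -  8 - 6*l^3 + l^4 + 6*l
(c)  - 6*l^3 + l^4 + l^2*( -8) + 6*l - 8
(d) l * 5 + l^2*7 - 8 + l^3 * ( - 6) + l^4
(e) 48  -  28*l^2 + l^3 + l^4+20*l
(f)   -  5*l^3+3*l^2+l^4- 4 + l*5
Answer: a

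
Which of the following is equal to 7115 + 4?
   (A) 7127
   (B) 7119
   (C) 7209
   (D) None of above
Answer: B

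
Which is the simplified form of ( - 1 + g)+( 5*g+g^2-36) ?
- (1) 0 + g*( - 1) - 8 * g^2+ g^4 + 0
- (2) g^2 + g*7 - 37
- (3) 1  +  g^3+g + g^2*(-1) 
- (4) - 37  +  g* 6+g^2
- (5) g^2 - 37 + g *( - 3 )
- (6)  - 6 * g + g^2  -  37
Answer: 4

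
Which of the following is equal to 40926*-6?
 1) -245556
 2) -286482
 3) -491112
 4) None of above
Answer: 1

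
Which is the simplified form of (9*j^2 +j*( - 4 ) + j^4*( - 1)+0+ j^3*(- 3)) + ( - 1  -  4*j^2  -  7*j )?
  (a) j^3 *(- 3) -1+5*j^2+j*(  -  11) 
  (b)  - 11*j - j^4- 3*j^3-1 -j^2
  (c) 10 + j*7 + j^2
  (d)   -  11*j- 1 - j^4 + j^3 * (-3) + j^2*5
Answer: d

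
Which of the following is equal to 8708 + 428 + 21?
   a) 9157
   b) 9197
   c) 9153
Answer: a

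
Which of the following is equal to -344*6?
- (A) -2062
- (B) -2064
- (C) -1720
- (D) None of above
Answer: B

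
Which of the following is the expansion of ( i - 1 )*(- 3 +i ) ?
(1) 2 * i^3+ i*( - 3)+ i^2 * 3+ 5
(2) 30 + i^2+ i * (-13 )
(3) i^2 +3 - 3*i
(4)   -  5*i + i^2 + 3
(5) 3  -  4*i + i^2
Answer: 5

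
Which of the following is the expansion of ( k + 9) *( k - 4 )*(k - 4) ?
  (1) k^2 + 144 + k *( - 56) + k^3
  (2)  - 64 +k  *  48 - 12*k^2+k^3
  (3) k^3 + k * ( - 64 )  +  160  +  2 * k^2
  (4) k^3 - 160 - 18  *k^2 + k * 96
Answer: 1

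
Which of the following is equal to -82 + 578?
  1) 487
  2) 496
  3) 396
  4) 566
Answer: 2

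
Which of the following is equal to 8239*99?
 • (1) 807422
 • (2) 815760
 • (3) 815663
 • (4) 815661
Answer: 4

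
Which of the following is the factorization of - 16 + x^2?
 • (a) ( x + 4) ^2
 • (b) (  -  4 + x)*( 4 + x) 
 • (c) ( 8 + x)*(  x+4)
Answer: b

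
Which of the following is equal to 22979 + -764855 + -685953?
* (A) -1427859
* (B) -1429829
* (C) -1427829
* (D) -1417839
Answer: C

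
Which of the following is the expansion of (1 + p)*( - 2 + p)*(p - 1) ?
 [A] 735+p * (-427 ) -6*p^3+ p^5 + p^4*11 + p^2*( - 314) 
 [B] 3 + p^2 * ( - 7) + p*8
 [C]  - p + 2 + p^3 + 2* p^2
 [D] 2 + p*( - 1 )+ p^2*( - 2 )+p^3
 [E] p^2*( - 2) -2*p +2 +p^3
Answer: D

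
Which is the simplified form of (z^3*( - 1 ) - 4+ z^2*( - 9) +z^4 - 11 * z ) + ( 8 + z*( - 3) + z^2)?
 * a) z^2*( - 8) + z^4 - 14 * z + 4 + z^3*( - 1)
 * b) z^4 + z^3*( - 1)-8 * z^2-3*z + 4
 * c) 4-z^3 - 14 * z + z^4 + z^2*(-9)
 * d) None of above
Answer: a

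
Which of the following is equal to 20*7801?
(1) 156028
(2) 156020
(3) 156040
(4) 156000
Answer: 2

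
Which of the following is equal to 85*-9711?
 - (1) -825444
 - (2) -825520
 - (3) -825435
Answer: 3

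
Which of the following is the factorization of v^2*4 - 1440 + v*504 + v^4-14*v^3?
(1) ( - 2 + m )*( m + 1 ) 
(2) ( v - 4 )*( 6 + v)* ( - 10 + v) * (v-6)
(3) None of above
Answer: 2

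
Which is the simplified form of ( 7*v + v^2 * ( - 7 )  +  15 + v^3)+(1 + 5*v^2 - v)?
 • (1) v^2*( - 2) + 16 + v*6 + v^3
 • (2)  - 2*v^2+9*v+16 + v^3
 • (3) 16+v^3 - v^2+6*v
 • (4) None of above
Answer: 1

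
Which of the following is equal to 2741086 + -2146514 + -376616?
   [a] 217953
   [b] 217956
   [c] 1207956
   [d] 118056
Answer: b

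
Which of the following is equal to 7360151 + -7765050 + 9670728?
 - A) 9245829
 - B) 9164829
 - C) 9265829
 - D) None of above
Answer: C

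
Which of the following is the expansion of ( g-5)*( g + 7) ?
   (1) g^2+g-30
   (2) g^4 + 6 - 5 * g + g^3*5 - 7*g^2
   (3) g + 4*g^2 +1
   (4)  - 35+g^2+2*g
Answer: 4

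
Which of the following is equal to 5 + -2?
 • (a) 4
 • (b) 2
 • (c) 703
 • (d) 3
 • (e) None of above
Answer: d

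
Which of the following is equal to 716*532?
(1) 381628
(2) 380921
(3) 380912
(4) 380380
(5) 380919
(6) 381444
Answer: 3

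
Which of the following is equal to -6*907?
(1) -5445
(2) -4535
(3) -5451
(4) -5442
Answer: 4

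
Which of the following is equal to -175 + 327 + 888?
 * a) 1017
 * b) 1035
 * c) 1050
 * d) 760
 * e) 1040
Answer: e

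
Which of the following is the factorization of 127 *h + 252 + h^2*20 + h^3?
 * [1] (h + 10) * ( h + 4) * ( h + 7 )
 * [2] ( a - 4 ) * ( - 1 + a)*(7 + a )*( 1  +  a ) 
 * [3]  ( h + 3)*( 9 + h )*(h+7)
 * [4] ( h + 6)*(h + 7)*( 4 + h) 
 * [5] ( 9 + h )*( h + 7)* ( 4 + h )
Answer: 5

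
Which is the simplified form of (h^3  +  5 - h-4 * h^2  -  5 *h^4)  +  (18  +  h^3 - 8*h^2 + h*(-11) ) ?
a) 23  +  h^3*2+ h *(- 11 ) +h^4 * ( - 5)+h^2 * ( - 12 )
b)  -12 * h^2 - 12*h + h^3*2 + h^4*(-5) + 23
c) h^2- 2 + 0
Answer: b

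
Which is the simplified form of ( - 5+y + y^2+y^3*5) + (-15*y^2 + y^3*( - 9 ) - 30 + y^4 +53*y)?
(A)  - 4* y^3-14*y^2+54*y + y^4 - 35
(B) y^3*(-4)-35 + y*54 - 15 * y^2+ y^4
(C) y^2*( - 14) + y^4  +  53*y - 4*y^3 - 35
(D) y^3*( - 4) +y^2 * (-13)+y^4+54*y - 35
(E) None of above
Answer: A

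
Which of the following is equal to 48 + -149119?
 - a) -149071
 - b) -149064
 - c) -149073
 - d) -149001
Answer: a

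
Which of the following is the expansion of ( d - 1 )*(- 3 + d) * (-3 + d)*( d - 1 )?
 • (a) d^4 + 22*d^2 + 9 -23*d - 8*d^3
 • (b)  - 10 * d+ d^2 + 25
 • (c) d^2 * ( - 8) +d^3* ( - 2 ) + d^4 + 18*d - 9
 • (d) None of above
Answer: d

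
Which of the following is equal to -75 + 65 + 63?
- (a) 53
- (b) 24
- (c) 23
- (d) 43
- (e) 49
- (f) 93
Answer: a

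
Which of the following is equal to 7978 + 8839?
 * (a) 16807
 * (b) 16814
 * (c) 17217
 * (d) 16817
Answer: d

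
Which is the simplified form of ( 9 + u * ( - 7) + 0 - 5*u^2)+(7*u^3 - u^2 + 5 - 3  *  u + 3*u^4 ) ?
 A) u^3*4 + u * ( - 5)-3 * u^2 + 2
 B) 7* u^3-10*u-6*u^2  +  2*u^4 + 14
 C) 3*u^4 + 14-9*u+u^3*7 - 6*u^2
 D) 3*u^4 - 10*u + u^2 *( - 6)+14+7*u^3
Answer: D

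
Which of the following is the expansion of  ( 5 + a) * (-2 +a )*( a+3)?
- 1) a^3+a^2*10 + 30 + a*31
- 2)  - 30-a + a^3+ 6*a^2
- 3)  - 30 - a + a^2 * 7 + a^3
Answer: 2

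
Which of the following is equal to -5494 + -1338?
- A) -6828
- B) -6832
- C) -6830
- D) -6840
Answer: B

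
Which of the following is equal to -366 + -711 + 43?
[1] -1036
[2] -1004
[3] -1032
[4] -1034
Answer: 4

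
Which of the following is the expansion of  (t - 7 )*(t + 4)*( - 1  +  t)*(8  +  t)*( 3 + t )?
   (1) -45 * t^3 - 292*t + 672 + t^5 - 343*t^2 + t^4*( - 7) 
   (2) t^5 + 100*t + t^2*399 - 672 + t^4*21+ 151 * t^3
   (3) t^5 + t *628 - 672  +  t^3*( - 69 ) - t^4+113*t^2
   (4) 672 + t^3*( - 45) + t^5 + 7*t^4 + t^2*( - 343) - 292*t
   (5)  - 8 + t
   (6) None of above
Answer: 4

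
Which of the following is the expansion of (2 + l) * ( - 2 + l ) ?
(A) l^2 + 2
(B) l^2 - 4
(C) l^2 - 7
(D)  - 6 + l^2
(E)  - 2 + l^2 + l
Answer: B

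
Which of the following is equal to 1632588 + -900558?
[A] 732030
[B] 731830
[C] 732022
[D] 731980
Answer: A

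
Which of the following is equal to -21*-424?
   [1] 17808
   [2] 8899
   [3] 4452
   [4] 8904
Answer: 4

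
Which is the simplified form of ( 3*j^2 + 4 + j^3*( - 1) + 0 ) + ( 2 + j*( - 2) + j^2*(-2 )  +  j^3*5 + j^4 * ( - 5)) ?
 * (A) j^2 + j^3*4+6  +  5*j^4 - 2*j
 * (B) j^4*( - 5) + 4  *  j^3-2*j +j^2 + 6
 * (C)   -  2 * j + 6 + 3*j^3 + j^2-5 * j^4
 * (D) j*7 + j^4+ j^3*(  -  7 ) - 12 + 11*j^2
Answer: B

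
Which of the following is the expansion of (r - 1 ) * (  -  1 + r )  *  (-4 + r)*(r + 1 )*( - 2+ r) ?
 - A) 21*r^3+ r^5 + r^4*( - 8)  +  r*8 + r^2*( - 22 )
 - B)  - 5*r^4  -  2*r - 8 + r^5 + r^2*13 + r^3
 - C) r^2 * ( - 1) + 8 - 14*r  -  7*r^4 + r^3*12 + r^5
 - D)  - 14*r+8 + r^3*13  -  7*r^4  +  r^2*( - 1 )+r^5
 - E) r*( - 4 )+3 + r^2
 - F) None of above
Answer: D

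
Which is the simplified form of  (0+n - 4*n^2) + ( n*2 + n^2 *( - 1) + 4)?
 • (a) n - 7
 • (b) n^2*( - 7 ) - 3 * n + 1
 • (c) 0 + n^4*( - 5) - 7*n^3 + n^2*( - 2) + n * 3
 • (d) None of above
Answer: d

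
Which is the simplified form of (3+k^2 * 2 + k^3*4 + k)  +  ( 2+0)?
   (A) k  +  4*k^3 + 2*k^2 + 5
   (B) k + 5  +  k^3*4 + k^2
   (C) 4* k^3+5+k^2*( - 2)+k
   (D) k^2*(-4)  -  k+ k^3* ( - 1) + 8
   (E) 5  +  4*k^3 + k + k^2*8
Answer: A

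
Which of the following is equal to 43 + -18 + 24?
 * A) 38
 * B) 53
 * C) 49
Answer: C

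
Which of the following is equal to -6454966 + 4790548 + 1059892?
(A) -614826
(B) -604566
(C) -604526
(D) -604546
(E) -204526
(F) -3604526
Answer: C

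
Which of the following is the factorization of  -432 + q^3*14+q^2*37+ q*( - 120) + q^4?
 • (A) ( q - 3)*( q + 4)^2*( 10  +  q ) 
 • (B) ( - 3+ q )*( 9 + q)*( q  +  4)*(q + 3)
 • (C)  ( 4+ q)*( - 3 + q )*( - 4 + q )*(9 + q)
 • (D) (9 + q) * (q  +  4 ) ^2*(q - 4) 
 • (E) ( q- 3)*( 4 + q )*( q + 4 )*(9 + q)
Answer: E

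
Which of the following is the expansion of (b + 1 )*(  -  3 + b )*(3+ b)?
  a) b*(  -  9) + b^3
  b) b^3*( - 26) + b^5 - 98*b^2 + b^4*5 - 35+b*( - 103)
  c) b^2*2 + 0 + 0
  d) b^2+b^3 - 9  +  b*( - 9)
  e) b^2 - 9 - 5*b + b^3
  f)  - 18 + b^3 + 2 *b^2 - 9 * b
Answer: d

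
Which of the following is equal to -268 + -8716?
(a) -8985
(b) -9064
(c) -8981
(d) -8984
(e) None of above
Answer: d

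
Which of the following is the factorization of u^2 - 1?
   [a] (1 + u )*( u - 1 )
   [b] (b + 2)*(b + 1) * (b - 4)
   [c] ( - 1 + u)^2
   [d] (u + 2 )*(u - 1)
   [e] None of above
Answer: a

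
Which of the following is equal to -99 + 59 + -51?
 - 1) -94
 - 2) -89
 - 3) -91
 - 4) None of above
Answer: 3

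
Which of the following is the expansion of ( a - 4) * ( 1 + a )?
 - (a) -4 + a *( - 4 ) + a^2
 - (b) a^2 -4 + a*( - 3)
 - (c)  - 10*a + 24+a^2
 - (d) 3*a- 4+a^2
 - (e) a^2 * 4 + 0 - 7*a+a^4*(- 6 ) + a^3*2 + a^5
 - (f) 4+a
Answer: b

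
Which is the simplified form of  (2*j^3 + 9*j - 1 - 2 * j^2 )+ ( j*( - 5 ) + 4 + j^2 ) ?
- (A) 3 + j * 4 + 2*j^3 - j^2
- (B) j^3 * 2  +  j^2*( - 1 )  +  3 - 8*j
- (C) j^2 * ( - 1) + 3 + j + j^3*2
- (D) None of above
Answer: A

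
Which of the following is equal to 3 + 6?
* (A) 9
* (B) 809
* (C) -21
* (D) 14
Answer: A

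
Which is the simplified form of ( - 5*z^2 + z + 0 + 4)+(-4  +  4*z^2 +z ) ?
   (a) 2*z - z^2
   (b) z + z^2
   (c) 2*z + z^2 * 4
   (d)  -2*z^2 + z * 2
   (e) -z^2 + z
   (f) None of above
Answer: a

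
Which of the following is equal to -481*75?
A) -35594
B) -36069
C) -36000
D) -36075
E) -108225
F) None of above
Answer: D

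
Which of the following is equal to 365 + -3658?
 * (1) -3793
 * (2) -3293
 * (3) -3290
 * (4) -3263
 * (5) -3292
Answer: 2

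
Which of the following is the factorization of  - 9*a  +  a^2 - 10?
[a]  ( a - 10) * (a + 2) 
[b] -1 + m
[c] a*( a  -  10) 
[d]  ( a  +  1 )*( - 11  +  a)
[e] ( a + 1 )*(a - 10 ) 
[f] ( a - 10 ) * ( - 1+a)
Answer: e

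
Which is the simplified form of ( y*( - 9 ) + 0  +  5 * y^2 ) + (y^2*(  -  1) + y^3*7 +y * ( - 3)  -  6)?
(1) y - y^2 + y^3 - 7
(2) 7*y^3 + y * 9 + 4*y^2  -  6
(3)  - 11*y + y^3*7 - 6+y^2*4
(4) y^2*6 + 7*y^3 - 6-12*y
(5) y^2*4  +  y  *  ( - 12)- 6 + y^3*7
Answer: 5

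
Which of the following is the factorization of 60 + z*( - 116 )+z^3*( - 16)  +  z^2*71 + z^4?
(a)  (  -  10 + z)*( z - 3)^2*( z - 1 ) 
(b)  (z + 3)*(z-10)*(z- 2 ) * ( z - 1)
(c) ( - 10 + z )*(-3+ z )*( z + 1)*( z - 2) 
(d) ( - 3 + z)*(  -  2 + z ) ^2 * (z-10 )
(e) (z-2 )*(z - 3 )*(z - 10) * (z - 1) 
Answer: e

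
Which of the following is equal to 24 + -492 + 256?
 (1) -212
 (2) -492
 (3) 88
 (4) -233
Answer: 1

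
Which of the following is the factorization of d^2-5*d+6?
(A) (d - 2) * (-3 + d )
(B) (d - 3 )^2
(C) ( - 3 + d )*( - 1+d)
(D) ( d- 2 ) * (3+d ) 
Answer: A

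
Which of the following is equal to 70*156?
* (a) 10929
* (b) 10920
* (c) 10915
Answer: b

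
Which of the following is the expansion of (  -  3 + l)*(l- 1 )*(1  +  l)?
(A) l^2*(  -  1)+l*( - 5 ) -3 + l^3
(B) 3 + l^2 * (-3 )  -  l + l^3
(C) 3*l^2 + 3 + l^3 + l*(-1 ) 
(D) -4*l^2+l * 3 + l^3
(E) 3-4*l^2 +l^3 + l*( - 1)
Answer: B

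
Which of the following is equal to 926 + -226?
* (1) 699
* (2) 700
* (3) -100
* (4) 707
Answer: 2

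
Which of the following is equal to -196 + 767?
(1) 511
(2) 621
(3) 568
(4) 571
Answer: 4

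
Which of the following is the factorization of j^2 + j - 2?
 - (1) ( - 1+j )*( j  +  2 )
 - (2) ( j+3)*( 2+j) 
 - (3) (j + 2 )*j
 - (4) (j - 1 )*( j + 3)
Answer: 1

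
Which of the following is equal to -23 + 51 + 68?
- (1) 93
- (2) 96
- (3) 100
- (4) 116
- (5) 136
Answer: 2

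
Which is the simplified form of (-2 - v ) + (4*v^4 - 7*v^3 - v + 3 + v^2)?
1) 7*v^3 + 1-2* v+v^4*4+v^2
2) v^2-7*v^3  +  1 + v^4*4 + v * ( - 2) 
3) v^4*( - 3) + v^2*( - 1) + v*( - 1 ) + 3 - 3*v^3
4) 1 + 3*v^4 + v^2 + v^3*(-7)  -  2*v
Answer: 2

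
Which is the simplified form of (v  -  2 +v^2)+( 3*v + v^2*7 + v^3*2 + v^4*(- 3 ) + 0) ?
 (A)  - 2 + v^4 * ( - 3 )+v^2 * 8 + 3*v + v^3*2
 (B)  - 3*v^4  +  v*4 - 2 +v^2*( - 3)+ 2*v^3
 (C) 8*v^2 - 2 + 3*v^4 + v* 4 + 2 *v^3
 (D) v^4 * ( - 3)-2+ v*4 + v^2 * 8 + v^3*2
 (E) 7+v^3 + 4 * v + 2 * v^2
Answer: D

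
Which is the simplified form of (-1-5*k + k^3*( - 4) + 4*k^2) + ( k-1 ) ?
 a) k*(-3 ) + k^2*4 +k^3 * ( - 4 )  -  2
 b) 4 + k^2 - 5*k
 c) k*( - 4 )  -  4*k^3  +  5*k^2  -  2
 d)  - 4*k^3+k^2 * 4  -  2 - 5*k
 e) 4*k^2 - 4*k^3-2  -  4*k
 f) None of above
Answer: e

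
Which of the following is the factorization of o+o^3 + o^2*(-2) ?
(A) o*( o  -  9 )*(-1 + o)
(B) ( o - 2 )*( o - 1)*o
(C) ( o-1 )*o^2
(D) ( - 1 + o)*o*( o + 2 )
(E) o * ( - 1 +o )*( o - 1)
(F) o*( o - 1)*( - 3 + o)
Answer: E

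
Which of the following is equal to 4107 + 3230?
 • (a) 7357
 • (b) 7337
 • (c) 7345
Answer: b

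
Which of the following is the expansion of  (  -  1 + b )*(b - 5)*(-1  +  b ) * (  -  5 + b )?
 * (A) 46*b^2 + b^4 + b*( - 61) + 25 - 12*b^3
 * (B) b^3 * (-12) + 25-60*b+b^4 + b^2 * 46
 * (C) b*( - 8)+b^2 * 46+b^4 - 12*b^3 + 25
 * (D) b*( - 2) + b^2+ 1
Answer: B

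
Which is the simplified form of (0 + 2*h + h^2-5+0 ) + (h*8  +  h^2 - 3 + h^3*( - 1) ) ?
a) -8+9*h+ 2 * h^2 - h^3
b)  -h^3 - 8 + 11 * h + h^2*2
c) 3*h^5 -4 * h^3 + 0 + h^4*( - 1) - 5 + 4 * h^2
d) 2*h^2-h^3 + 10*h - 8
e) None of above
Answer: d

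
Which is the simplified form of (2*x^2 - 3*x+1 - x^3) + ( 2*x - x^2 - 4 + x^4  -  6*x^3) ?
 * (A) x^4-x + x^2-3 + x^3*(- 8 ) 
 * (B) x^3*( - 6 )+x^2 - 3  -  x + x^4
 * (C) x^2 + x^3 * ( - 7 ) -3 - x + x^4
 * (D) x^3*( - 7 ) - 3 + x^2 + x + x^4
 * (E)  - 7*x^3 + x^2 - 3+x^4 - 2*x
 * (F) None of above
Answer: C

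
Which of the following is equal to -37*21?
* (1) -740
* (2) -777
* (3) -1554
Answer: 2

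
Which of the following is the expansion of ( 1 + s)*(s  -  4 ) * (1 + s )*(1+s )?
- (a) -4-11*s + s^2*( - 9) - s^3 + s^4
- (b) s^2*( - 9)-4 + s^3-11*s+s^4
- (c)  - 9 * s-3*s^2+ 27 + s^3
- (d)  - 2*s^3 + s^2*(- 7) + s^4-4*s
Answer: a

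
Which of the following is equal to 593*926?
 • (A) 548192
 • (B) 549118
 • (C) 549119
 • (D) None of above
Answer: B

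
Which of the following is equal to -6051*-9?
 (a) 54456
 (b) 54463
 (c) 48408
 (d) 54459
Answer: d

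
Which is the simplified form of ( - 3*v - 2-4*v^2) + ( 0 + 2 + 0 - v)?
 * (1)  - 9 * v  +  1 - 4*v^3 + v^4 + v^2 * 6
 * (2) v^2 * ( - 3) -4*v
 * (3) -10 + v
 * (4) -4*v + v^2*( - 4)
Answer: 4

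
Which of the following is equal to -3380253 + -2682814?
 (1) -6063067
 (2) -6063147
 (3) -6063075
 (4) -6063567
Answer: 1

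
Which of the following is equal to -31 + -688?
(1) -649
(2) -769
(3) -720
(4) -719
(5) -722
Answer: 4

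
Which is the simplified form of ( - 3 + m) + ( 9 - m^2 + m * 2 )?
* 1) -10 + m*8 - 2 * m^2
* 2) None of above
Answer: 2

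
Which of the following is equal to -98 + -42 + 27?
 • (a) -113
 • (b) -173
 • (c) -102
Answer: a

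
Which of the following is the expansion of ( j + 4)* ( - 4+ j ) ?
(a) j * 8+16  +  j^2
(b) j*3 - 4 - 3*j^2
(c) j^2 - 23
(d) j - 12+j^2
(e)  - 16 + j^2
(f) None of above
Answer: e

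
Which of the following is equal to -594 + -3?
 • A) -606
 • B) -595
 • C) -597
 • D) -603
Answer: C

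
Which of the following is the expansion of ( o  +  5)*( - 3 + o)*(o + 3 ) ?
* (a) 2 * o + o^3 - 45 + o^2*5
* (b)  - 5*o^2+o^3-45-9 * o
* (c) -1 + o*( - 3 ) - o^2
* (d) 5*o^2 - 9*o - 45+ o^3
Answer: d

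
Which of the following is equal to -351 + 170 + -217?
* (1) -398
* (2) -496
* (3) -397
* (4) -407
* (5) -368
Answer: 1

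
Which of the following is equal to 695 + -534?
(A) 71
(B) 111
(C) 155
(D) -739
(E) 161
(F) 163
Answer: E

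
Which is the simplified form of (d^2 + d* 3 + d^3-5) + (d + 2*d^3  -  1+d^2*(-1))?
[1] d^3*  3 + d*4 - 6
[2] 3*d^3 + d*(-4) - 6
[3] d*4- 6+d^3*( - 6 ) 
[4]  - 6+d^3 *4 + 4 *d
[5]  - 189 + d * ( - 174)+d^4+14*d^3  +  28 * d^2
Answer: 1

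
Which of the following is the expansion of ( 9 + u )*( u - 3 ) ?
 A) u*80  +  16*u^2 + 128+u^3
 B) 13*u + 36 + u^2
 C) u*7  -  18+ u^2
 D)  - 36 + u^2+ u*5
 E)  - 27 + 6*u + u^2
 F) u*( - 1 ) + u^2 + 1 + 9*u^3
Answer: E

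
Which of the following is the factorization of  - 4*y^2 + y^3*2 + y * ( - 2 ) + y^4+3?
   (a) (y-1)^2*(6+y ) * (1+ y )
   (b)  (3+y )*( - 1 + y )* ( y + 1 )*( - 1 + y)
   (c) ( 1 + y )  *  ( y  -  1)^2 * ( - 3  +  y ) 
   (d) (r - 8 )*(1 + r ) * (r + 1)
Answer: b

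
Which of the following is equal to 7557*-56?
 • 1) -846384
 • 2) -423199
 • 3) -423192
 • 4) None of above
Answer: 3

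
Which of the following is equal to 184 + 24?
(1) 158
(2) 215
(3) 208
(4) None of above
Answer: 3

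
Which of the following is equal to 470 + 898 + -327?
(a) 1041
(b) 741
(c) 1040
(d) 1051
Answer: a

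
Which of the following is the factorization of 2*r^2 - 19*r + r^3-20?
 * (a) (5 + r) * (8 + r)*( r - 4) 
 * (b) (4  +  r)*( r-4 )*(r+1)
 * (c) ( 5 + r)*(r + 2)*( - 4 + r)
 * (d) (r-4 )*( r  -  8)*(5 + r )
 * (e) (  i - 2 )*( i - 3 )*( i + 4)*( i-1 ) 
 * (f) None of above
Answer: f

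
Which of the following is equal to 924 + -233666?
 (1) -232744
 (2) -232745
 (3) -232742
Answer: 3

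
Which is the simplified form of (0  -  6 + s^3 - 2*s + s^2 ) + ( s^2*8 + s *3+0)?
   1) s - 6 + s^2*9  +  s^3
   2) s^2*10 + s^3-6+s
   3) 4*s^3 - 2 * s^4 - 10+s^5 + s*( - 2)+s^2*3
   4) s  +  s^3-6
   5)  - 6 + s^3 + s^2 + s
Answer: 1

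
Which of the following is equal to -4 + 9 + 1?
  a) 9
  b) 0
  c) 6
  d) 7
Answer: c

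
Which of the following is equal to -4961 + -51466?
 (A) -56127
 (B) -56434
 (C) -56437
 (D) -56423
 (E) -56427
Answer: E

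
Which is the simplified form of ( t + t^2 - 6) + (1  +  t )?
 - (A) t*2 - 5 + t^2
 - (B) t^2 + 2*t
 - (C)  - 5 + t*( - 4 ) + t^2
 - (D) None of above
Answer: A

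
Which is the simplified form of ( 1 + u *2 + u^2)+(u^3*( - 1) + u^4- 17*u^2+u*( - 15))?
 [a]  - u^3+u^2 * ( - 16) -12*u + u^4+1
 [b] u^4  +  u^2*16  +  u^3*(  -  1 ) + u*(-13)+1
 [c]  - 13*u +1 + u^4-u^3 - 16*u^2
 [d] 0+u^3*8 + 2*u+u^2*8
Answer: c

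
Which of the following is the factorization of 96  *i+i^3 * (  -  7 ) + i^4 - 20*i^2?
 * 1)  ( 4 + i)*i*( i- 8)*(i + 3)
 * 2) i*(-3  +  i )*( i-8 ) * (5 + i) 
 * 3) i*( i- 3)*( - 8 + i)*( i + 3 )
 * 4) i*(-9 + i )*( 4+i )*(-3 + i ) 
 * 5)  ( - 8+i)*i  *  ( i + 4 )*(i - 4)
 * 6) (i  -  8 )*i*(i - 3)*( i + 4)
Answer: 6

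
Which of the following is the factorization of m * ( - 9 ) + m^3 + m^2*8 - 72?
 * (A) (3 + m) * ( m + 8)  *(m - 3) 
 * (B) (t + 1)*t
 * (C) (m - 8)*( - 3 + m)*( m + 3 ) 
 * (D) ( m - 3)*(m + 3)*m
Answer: A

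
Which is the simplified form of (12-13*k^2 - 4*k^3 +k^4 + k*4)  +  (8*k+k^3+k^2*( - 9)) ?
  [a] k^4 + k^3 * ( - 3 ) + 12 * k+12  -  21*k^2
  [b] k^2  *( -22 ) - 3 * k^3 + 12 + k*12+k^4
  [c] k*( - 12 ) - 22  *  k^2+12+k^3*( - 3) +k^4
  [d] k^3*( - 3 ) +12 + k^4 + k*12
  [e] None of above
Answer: b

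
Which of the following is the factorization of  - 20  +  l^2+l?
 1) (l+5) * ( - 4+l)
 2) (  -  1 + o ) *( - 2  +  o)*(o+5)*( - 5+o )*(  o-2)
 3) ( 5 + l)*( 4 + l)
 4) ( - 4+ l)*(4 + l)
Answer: 1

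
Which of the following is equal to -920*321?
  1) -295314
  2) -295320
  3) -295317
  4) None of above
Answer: 2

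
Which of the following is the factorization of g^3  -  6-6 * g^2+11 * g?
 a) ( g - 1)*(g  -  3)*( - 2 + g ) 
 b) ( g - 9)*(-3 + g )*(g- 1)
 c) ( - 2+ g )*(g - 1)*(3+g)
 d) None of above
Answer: a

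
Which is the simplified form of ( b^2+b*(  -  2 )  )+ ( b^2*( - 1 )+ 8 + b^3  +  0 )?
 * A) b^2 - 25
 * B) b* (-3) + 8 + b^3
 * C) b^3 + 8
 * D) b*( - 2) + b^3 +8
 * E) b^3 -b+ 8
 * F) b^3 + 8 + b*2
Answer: D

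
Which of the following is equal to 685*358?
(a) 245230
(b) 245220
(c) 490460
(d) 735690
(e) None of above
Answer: a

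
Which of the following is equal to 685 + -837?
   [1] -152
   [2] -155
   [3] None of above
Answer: 1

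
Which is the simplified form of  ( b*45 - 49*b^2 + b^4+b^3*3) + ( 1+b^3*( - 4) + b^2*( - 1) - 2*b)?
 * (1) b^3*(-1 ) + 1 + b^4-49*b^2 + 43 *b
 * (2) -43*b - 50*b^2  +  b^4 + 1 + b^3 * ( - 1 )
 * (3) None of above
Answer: 3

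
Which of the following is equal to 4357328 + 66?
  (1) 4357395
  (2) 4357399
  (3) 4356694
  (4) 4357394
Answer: 4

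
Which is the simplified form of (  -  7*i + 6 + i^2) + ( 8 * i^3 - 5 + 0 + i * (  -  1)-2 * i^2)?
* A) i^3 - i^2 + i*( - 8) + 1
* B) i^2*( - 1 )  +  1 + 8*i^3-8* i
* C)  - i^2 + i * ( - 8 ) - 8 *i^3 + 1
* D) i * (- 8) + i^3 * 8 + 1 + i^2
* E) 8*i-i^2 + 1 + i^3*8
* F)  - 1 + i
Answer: B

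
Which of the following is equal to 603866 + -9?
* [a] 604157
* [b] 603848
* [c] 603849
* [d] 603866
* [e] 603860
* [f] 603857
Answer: f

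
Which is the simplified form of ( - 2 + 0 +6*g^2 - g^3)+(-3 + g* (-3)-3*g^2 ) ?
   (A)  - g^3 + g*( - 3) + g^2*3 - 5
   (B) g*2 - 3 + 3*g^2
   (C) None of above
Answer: A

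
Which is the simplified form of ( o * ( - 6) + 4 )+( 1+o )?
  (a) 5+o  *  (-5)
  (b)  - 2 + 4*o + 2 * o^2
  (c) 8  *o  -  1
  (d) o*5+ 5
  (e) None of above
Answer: a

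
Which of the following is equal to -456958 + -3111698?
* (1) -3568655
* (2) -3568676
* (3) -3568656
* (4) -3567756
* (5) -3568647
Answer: 3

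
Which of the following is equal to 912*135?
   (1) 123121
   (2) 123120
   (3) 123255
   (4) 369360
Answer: 2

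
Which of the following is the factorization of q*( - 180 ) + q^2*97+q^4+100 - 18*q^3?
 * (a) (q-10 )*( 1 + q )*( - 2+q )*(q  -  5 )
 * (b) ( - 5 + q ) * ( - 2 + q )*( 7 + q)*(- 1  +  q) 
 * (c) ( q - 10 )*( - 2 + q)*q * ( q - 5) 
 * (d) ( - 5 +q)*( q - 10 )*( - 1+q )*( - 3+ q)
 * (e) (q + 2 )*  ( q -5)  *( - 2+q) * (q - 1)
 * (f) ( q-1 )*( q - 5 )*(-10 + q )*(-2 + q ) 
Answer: f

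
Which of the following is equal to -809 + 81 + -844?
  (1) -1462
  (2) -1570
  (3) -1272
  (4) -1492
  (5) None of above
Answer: 5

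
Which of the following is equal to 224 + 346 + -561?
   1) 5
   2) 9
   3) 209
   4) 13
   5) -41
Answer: 2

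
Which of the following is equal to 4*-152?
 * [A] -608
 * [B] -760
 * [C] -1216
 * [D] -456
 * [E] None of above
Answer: A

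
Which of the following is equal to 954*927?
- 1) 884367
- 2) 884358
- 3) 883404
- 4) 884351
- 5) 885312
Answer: 2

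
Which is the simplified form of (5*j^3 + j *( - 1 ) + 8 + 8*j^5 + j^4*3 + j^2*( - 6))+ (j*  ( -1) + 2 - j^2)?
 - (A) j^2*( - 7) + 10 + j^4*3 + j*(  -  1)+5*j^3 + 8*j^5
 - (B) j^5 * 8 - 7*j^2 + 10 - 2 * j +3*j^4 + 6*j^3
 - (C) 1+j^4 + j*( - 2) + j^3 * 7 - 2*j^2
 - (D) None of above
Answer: D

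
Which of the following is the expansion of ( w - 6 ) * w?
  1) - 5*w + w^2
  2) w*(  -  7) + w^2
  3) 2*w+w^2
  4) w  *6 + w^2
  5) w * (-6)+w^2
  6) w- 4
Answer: 5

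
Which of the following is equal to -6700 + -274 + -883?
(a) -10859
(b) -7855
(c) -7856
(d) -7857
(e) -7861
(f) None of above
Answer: d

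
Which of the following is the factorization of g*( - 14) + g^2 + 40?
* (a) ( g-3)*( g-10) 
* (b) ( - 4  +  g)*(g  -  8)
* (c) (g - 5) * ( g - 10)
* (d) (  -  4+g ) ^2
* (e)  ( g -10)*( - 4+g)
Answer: e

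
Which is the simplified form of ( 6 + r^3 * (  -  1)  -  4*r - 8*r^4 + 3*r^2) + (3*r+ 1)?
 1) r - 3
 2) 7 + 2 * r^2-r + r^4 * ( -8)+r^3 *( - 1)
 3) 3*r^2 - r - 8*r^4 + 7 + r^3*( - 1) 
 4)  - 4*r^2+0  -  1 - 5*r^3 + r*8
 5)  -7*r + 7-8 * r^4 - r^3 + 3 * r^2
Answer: 3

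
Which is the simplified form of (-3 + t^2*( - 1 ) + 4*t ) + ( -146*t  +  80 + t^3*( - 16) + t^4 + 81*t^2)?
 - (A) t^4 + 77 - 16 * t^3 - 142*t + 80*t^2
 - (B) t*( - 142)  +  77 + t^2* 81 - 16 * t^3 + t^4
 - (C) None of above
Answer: A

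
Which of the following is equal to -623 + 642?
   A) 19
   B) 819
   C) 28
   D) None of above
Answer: A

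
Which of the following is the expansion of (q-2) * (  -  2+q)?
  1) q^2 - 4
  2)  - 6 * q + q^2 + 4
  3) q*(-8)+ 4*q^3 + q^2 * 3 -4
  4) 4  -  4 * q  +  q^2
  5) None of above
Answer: 4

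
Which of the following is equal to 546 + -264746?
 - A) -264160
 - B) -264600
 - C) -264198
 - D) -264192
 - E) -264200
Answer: E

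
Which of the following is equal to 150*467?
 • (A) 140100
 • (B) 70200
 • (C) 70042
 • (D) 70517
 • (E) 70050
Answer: E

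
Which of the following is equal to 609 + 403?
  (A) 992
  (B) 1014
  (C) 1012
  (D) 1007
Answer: C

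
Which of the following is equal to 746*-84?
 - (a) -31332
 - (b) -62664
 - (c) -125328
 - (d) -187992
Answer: b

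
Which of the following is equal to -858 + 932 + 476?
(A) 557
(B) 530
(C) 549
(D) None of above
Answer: D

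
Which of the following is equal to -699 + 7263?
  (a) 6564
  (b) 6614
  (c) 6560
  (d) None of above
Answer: a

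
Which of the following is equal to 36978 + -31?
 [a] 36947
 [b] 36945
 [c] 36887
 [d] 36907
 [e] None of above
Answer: a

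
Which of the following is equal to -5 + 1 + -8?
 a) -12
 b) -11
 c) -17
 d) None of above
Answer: a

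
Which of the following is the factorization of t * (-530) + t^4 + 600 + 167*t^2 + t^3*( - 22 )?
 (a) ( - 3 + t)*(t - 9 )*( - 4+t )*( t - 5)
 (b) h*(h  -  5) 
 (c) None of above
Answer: c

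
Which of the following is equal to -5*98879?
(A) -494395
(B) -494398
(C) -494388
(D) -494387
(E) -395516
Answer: A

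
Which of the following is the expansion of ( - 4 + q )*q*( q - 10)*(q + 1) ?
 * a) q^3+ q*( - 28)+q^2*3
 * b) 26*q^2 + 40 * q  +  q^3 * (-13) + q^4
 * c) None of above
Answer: b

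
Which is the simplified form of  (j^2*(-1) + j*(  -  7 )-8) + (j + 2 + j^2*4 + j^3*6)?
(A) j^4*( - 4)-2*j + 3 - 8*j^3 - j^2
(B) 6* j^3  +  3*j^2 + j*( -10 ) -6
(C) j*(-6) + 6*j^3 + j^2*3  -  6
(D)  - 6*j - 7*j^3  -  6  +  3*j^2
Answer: C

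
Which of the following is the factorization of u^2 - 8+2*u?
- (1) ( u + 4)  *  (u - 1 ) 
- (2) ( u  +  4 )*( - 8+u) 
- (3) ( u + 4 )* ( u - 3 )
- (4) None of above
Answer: 4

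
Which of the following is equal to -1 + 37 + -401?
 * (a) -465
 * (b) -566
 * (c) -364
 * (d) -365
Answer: d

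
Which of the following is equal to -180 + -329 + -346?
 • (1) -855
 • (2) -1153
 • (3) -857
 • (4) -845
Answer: 1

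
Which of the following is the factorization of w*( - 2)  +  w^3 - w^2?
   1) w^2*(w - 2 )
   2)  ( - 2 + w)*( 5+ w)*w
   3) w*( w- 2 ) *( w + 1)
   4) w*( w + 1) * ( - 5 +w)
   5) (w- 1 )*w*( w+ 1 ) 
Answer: 3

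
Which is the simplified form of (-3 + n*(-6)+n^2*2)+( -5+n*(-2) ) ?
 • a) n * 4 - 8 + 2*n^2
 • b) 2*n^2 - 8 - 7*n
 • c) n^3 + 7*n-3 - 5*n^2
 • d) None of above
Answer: d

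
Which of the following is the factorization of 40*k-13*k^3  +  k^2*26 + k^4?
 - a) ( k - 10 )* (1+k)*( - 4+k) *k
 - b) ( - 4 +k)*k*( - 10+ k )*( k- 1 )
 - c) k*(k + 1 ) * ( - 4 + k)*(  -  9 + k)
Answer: a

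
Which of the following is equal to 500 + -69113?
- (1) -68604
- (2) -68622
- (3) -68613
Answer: 3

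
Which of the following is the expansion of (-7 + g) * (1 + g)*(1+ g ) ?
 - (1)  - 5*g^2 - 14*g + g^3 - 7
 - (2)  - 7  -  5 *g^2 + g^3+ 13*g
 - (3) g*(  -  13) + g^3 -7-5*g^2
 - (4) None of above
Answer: 3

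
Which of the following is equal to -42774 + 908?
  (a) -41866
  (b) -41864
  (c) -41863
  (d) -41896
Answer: a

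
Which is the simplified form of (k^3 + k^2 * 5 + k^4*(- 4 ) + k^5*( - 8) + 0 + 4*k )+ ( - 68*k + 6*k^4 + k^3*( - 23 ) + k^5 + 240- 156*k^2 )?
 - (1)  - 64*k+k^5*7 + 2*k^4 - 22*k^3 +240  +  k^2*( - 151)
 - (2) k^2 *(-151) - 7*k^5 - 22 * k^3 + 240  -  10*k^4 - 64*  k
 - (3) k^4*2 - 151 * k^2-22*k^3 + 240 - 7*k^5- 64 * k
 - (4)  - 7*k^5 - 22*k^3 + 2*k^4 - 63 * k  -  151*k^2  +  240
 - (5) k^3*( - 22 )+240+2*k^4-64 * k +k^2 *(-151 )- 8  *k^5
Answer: 3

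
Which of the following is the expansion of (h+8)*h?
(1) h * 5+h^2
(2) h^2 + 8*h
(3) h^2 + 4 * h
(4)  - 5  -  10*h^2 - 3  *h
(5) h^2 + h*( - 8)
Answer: 2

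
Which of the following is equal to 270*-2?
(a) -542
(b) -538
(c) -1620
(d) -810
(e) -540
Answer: e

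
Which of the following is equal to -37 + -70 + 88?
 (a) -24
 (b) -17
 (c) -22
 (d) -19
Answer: d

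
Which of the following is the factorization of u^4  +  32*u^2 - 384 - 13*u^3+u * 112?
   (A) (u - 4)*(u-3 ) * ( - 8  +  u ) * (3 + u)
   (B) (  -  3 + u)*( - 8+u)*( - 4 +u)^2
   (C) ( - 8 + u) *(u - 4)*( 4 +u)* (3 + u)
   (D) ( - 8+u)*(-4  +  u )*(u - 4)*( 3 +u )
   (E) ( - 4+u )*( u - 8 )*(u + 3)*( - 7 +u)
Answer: D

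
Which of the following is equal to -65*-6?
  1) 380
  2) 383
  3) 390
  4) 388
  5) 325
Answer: 3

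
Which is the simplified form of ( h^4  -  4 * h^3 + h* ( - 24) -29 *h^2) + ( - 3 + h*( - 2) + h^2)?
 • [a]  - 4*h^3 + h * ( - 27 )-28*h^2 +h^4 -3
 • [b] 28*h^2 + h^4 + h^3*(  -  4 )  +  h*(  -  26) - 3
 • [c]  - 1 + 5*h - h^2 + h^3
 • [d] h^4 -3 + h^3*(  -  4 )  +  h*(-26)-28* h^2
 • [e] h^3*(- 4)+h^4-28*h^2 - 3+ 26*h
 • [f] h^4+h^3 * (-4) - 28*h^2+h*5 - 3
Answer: d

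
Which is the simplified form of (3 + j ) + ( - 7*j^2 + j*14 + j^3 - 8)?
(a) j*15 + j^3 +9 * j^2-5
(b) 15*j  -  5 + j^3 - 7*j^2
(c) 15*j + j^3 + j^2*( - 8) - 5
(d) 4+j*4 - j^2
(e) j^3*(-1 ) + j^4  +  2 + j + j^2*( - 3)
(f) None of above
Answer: b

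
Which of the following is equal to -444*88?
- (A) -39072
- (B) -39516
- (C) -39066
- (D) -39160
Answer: A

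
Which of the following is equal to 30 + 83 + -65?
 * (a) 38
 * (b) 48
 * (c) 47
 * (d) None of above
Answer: b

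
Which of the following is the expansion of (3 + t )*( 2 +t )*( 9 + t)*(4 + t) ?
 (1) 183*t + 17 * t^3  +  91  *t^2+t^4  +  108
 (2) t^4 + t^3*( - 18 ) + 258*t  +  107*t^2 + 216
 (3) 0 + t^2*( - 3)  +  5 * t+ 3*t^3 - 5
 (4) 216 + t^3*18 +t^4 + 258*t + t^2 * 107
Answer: 4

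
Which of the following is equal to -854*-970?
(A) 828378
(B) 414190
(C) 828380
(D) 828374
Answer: C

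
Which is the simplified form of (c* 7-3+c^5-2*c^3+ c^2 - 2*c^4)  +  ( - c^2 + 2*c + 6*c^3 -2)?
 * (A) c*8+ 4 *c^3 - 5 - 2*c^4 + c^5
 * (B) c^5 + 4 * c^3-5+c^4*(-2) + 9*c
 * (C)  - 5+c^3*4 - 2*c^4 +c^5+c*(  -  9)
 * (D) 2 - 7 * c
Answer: B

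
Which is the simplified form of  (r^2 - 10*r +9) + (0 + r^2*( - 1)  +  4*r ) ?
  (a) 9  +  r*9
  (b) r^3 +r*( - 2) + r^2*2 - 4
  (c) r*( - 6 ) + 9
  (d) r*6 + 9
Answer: c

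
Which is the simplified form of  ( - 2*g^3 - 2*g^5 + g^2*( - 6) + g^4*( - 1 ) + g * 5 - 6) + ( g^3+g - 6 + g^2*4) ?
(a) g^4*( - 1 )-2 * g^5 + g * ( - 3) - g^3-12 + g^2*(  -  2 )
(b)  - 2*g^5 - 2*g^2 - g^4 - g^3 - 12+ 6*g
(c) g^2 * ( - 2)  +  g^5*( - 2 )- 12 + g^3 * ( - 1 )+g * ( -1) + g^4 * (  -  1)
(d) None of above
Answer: b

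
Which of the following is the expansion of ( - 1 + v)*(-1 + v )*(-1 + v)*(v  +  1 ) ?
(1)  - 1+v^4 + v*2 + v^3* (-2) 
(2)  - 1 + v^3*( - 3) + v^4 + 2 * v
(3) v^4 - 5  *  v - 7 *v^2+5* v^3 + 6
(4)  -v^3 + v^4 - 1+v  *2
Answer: 1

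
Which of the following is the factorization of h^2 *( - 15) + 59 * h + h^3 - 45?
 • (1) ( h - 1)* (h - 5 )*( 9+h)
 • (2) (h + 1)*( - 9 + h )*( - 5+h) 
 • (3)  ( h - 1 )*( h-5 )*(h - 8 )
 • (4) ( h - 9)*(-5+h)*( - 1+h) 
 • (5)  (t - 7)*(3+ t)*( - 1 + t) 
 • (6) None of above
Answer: 4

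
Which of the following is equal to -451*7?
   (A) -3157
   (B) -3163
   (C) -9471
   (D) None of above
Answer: A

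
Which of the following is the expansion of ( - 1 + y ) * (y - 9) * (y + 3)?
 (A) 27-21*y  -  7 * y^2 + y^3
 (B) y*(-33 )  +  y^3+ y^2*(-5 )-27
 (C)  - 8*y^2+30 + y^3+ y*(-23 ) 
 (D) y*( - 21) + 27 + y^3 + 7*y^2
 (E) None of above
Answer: A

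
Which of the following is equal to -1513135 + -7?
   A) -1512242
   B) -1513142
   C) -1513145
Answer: B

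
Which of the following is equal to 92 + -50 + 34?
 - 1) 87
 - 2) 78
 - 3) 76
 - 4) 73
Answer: 3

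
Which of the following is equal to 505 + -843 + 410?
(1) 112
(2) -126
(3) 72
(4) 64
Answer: 3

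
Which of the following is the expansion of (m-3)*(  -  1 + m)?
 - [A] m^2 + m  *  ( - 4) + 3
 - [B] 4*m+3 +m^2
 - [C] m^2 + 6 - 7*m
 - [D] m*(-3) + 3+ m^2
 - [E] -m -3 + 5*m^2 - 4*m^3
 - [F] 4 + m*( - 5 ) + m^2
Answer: A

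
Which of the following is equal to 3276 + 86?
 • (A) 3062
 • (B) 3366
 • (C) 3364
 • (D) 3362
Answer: D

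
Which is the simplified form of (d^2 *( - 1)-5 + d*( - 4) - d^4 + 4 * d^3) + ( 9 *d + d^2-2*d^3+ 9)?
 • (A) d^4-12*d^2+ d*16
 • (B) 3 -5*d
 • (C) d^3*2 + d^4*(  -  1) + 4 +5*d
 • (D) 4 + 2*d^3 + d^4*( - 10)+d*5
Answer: C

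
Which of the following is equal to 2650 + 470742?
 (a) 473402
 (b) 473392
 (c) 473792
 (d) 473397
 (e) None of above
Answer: b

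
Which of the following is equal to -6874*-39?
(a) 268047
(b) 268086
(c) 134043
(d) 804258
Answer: b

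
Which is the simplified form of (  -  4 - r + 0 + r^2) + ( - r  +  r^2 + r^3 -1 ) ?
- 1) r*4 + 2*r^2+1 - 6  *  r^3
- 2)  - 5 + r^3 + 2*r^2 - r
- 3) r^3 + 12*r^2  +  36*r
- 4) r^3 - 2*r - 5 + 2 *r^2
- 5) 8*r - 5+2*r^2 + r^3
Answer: 4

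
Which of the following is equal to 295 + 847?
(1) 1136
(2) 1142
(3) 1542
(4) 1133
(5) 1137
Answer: 2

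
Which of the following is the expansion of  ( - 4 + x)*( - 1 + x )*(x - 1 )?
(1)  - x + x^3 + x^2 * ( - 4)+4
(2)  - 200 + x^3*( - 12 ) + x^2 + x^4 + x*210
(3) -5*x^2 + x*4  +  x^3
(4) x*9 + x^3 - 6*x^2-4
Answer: 4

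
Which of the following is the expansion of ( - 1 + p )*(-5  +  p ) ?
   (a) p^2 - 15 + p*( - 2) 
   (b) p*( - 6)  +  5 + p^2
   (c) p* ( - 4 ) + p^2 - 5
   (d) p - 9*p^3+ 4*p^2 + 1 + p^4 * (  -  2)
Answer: b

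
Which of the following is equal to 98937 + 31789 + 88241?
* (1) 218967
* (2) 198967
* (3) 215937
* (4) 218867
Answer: 1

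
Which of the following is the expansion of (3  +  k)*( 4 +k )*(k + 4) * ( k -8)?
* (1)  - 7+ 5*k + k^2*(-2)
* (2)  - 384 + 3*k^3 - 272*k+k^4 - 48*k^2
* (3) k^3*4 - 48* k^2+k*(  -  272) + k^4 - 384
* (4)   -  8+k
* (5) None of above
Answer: 2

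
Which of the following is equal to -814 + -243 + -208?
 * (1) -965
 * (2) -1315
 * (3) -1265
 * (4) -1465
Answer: 3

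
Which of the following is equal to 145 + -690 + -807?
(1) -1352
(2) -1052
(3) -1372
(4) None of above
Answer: 1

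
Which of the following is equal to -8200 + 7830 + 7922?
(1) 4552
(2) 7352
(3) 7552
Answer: 3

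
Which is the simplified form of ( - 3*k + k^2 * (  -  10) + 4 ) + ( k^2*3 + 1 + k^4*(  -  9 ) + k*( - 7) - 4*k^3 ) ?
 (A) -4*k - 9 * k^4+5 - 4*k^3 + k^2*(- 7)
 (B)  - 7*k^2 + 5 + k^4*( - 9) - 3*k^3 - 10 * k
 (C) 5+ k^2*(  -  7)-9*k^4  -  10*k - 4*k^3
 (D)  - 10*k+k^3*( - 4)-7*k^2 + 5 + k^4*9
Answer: C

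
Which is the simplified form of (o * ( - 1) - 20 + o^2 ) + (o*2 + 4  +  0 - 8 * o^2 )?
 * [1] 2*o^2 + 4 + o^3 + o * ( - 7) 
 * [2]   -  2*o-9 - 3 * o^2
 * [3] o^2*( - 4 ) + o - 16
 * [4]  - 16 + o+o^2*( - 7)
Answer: 4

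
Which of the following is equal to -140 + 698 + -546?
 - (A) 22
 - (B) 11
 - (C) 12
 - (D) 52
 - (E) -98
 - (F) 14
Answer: C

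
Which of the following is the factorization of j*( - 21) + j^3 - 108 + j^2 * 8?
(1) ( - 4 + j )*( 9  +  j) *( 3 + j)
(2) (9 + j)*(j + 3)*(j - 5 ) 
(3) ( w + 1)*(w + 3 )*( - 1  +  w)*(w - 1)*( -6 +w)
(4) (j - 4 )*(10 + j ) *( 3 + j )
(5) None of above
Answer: 1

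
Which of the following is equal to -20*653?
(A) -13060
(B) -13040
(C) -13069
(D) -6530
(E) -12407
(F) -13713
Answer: A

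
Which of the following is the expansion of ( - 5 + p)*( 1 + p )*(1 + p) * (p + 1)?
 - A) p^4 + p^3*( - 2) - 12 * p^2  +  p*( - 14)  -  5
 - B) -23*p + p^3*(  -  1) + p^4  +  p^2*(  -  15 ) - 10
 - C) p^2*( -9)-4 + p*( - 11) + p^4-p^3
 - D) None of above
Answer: A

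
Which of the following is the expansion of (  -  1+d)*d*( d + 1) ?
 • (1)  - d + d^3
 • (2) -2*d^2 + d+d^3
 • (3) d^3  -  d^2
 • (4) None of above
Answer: 1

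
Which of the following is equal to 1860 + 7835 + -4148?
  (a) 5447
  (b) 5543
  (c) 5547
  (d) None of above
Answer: c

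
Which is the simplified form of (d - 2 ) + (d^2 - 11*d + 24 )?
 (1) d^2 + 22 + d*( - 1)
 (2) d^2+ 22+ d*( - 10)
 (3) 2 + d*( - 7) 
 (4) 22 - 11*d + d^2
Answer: 2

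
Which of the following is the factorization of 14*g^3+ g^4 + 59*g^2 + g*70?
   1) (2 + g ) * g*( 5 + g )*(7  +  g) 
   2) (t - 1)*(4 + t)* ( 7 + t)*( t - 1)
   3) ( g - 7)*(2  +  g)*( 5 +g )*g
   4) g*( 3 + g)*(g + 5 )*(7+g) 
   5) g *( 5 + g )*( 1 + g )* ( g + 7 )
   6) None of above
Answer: 1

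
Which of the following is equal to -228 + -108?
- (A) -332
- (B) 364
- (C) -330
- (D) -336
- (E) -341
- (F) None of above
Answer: D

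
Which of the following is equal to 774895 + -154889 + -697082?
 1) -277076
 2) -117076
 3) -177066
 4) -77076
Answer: 4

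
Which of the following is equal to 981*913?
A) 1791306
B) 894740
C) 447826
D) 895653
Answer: D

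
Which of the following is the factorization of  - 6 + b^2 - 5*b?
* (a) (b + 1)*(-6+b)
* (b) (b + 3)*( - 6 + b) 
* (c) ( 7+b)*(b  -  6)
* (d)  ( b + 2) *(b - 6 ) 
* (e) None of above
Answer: a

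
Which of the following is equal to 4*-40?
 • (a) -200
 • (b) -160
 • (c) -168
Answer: b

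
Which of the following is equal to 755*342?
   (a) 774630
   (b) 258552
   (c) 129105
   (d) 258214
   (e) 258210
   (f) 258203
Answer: e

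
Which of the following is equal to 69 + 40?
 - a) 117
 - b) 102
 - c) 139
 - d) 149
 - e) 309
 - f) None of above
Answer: f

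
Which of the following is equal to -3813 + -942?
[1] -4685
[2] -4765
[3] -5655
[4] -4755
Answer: 4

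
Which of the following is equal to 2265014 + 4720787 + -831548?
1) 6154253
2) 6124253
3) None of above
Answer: 1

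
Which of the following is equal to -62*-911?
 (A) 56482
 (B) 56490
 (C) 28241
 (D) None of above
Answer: A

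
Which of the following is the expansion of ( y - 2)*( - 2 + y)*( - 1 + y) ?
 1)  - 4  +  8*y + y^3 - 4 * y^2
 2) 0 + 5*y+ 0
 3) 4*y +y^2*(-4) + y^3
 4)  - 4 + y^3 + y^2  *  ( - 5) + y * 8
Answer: 4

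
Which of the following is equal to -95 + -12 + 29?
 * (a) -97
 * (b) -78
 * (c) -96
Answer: b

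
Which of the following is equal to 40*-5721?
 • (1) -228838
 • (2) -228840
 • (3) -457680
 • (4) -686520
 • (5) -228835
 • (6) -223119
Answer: 2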